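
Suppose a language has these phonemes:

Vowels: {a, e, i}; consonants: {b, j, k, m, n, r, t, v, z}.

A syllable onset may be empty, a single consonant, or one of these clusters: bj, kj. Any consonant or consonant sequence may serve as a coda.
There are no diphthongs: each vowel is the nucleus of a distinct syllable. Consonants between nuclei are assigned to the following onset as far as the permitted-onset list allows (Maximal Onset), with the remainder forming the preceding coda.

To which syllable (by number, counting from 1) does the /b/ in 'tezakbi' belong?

Vowels present: e, a, i; each is a nucleus, giving 3 syllables.
V1 /e/ – V2 /a/: /z/ → onset of the next syllable (single consonants are always licit onsets).
V2 /a/ – V3 /i/: /kb/ — longest licit onset from the right is /b/, leaving /k/ as coda.
So the parse is te.zak.bi.
The /b/ is in the onset of syllable 3 (/bi/).

3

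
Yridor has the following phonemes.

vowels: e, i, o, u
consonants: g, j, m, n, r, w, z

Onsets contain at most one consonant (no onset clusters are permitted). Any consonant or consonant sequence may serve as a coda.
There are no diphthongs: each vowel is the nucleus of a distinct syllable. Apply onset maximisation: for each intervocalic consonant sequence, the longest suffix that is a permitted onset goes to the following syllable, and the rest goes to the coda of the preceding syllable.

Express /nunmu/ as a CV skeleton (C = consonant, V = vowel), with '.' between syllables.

CVC.CV

The vowels are u, u — 2 nuclei, so 2 syllables.
Between /u/ (V1) and /u/ (V2): /nm/ — longest licit onset from the right is /m/, leaving /n/ as coda.
Result: nun.mu.
Mapping each syllable to C/V: /nun/ → CVC, /mu/ → CV.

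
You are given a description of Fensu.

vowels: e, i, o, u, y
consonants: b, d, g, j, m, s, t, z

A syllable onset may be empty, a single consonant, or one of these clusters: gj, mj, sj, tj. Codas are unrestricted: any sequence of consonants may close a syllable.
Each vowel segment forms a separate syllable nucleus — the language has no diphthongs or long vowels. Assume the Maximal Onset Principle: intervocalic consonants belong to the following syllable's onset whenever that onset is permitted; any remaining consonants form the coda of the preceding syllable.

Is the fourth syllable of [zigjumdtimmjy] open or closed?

Nuclei (vowels): i, u, i, y → 4 syllables.
V1 /i/ – V2 /u/: /gj/ — entire cluster is a permitted onset → onset /gj/, coda ∅.
V2 /u/ – V3 /i/: cluster /mdt/ — the longest permitted-onset suffix is /t/; onset = /t/, preceding coda = /md/.
V3 /i/ – V4 /y/: /mmj/; trying suffixes from longest down, /mj/ is the first permitted one, so coda /m/ | onset /mj/.
So the parse is zi.gjumd.tim.mjy.
Syllable 4 is /mjy/; it ends in its nucleus with no coda, so it is open.

open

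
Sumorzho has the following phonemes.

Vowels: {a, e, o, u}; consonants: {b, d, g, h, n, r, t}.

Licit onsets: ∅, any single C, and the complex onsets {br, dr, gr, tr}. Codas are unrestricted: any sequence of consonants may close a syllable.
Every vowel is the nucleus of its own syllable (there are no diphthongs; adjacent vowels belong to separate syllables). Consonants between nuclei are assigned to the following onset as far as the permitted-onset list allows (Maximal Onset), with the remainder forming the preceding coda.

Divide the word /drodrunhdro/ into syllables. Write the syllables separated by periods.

Nuclei (vowels): o, u, o → 3 syllables.
V1 /o/ – V2 /u/: /dr/ is a licit onset in full, so it all attaches to the next syllable.
V2 /u/ – V3 /o/: /nhdr/ splits as /nh/ + /dr/ (/dr/ is the longest suffix that is a licit onset).

dro.drunh.dro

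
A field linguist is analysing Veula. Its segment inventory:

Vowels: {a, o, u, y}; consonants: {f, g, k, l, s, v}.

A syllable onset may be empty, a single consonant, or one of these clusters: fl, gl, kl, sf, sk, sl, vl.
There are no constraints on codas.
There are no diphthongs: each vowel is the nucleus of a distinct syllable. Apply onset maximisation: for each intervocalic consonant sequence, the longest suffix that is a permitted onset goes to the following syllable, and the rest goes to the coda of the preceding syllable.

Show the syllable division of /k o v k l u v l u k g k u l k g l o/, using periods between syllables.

The vowels are o, u, u, u, o — 5 nuclei, so 5 syllables.
Between /o/ (V1) and /u/ (V2): cluster /vkl/ — the longest permitted-onset suffix is /kl/; onset = /kl/, preceding coda = /v/.
Between /u/ (V2) and /u/ (V3): /vl/ — entire cluster is a permitted onset → onset /vl/, coda ∅.
Between /u/ (V3) and /u/ (V4): /kgk/; trying suffixes from longest down, /k/ is the first permitted one, so coda /kg/ | onset /k/.
Between /u/ (V4) and /o/ (V5): /lkgl/ splits as /lk/ + /gl/ (/gl/ is the longest suffix that is a licit onset).

kov.klu.vlukg.kulk.glo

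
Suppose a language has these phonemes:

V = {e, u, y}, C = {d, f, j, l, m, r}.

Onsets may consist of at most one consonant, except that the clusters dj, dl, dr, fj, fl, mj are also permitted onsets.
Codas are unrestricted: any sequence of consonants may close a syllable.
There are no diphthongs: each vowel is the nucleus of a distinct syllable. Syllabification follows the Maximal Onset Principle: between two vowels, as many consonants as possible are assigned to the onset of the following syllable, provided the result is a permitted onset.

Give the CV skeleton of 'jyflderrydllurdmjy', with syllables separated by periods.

Vowels present: y, e, y, u, y; each is a nucleus, giving 5 syllables.
σ1/σ2 boundary: /fld/; trying suffixes from longest down, /d/ is the first permitted one, so coda /fl/ | onset /d/.
σ2/σ3 boundary: /rr/ — longest licit onset from the right is /r/, leaving /r/ as coda.
σ3/σ4 boundary: /dll/ — longest licit onset from the right is /l/, leaving /dl/ as coda.
σ4/σ5 boundary: /rdmj/; trying suffixes from longest down, /mj/ is the first permitted one, so coda /rd/ | onset /mj/.
Result: jyfl.der.rydl.lurd.mjy.
Mapping each syllable to C/V: /jyfl/ → CVCC, /der/ → CVC, /rydl/ → CVCC, /lurd/ → CVCC, /mjy/ → CCV.

CVCC.CVC.CVCC.CVCC.CCV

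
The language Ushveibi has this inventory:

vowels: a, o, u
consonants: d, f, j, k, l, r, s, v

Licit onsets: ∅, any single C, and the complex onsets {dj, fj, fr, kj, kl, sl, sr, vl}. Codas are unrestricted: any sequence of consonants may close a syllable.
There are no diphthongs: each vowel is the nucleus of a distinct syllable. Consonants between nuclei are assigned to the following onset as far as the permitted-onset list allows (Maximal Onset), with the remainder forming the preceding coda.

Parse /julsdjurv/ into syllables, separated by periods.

juls.djurv

Vowels present: u, u; each is a nucleus, giving 2 syllables.
σ1/σ2 boundary: /lsdj/ splits as /ls/ + /dj/ (/dj/ is the longest suffix that is a licit onset).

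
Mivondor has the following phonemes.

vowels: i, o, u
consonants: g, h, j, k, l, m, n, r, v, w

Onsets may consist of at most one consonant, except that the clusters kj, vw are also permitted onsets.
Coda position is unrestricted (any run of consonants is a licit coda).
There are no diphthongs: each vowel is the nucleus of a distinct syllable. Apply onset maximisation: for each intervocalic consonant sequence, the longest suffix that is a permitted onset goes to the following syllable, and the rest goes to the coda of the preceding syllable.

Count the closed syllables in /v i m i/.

Nuclei (vowels): i, i → 2 syllables.
Between /i/ (V1) and /i/ (V2): /m/ is a single consonant, so it becomes the next onset.
So the parse is vi.mi.
Classifying each syllable: /vi/ (open), /mi/ (open).
Closed syllables: 0.

0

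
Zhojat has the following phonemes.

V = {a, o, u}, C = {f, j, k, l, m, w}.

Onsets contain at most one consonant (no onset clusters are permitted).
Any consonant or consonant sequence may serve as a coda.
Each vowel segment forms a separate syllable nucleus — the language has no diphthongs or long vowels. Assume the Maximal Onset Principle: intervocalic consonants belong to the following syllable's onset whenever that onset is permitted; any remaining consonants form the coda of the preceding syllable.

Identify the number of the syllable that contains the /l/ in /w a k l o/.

2

Nuclei (vowels): a, o → 2 syllables.
Between /a/ (V1) and /o/ (V2): /kl/ — longest licit onset from the right is /l/, leaving /k/ as coda.
Syllabification: wak.lo.
The /l/ is in the onset of syllable 2 (/lo/).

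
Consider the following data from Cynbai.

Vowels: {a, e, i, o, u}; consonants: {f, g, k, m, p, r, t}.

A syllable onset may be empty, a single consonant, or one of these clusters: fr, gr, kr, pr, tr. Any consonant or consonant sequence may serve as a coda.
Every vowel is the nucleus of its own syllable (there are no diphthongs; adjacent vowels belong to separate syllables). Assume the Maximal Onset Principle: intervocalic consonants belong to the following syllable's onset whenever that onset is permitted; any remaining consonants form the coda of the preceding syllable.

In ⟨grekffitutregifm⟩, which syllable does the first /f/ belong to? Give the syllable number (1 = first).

Vowels present: e, i, u, e, i; each is a nucleus, giving 5 syllables.
/e…i/ gap (V1→V2): /kff/; trying suffixes from longest down, /f/ is the first permitted one, so coda /kf/ | onset /f/.
/i…u/ gap (V2→V3): /t/ → onset of the next syllable (single consonants are always licit onsets).
/u…e/ gap (V3→V4): /tr/ — entire cluster is a permitted onset → onset /tr/, coda ∅.
/e…i/ gap (V4→V5): just /g/ — single C goes to the following onset.
So the parse is grekf.fi.tu.tre.gifm.
The first /f/ is in the coda of syllable 1 (/grekf/).

1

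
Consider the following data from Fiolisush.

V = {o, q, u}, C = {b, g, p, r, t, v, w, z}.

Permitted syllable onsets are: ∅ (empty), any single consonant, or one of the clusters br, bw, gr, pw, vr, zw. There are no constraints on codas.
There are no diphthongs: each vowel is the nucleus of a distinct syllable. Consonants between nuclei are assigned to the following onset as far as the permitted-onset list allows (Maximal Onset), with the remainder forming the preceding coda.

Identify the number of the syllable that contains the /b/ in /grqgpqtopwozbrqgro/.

5

The vowels are q, q, o, o, q, o — 6 nuclei, so 6 syllables.
Between /q/ (V1) and /q/ (V2): cluster /gp/ — the longest permitted-onset suffix is /p/; onset = /p/, preceding coda = /g/.
Between /q/ (V2) and /o/ (V3): just /t/ — single C goes to the following onset.
Between /o/ (V3) and /o/ (V4): /pw/ is a licit onset in full, so it all attaches to the next syllable.
Between /o/ (V4) and /q/ (V5): /zbr/ — longest licit onset from the right is /br/, leaving /z/ as coda.
Between /q/ (V5) and /o/ (V6): cluster /gr/ — /gr/ is itself a permitted onset, so the whole cluster goes right; preceding coda = ∅.
So the parse is grqg.pq.to.pwoz.brq.gro.
The /b/ is in the onset of syllable 5 (/brq/).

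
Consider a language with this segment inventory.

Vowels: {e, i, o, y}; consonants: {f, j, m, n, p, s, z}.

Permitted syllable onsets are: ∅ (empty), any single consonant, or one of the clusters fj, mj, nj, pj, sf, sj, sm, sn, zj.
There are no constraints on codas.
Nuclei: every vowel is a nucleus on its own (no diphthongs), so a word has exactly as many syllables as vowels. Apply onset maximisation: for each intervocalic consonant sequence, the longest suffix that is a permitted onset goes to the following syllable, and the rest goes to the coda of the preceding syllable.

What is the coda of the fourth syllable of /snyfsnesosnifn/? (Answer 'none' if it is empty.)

fn

Vowels present: y, e, o, i; each is a nucleus, giving 4 syllables.
/y…e/ gap (V1→V2): /fsn/ splits as /f/ + /sn/ (/sn/ is the longest suffix that is a licit onset).
/e…o/ gap (V2→V3): /s/ → onset of the next syllable (single consonants are always licit onsets).
/o…i/ gap (V3→V4): cluster /sn/ — /sn/ is itself a permitted onset, so the whole cluster goes right; preceding coda = ∅.
Putting it together: snyf.sne.so.snifn.
Syllable 4 is /snifn/: onset /sn/, nucleus /i/, coda /fn/.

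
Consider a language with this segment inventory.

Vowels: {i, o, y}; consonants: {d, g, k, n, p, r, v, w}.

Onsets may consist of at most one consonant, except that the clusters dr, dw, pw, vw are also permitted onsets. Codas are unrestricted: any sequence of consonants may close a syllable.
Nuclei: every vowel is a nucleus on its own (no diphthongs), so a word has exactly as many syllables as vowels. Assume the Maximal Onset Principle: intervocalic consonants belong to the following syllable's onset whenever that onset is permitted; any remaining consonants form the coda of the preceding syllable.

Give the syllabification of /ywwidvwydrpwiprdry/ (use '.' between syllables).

The vowels are y, i, y, i, y — 5 nuclei, so 5 syllables.
σ1/σ2 boundary: /ww/ — longest licit onset from the right is /w/, leaving /w/ as coda.
σ2/σ3 boundary: cluster /dvw/ — the longest permitted-onset suffix is /vw/; onset = /vw/, preceding coda = /d/.
σ3/σ4 boundary: /drpw/ — longest licit onset from the right is /pw/, leaving /dr/ as coda.
σ4/σ5 boundary: /prdr/; trying suffixes from longest down, /dr/ is the first permitted one, so coda /pr/ | onset /dr/.

yw.wid.vwydr.pwipr.dry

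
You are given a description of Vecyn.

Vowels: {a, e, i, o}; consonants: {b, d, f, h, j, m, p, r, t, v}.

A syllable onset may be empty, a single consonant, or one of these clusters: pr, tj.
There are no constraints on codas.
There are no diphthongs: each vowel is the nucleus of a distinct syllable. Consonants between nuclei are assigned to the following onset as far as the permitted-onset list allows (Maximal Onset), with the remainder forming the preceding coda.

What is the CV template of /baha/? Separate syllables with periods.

CV.CV

Vowels present: a, a; each is a nucleus, giving 2 syllables.
Between /a/ (V1) and /a/ (V2): just /h/ — single C goes to the following onset.
Syllabification: ba.ha.
Mapping each syllable to C/V: /ba/ → CV, /ha/ → CV.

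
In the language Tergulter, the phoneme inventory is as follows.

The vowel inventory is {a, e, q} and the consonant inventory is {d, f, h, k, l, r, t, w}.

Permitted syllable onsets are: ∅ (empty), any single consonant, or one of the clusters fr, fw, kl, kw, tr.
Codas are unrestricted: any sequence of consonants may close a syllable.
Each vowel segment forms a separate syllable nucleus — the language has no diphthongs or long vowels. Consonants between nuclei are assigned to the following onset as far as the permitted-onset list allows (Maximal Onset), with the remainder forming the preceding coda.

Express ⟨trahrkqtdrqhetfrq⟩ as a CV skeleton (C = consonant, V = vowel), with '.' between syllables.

The vowels are a, q, q, e, q — 5 nuclei, so 5 syllables.
σ1/σ2 boundary: /hrk/ — longest licit onset from the right is /k/, leaving /hr/ as coda.
σ2/σ3 boundary: cluster /tdr/ — the longest permitted-onset suffix is /r/; onset = /r/, preceding coda = /td/.
σ3/σ4 boundary: just /h/ — single C goes to the following onset.
σ4/σ5 boundary: cluster /tfr/ — the longest permitted-onset suffix is /fr/; onset = /fr/, preceding coda = /t/.
Syllabification: trahr.kqtd.rq.het.frq.
Mapping each syllable to C/V: /trahr/ → CCVCC, /kqtd/ → CVCC, /rq/ → CV, /het/ → CVC, /frq/ → CCV.

CCVCC.CVCC.CV.CVC.CCV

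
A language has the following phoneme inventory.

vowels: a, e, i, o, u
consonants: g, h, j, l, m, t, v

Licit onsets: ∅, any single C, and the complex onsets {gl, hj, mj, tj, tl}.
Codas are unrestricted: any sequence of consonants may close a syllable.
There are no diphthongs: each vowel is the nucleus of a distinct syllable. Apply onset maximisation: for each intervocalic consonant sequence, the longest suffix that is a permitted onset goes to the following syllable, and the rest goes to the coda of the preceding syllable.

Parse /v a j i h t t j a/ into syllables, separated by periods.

Nuclei (vowels): a, i, a → 3 syllables.
Between /a/ (V1) and /i/ (V2): just /j/ — single C goes to the following onset.
Between /i/ (V2) and /a/ (V3): /httj/ — longest licit onset from the right is /tj/, leaving /ht/ as coda.

va.jiht.tja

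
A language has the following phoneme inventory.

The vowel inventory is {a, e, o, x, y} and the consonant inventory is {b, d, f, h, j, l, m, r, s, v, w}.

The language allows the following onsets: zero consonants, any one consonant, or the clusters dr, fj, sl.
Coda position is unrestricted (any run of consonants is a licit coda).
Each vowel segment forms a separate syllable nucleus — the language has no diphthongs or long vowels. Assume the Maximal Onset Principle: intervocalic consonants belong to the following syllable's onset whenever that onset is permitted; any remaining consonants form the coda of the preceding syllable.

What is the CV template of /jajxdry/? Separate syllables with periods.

Nuclei (vowels): a, x, y → 3 syllables.
σ1/σ2 boundary: /j/ is a single consonant, so it becomes the next onset.
σ2/σ3 boundary: cluster /dr/ — /dr/ is itself a permitted onset, so the whole cluster goes right; preceding coda = ∅.
Putting it together: ja.jx.dry.
Mapping each syllable to C/V: /ja/ → CV, /jx/ → CV, /dry/ → CCV.

CV.CV.CCV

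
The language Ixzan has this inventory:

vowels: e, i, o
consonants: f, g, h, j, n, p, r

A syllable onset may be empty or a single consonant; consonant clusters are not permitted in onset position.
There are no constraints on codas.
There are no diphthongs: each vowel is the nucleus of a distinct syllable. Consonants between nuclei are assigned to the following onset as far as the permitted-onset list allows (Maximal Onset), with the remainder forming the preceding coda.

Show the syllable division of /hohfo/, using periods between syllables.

hoh.fo

The vowels are o, o — 2 nuclei, so 2 syllables.
V1 /o/ – V2 /o/: cluster /hf/ — the longest permitted-onset suffix is /f/; onset = /f/, preceding coda = /h/.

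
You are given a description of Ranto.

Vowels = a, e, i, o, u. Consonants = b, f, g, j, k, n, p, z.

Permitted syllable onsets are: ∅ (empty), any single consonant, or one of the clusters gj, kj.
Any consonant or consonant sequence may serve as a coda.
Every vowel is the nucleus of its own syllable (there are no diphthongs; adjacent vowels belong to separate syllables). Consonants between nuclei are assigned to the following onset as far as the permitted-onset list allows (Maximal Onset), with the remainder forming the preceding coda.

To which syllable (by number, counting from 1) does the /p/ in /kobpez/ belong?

Vowels present: o, e; each is a nucleus, giving 2 syllables.
Between /o/ (V1) and /e/ (V2): /bp/ — longest licit onset from the right is /p/, leaving /b/ as coda.
Syllabification: kob.pez.
The /p/ is in the onset of syllable 2 (/pez/).

2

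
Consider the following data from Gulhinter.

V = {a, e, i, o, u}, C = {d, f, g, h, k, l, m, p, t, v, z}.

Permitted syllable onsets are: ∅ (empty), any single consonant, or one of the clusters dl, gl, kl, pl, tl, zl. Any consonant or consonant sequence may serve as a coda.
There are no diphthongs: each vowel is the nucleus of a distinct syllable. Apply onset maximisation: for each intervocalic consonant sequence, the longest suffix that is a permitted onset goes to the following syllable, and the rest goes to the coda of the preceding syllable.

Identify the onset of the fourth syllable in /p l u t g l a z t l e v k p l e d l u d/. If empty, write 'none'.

pl

The vowels are u, a, e, e, u — 5 nuclei, so 5 syllables.
/u…a/ gap (V1→V2): /tgl/ — longest licit onset from the right is /gl/, leaving /t/ as coda.
/a…e/ gap (V2→V3): cluster /ztl/ — the longest permitted-onset suffix is /tl/; onset = /tl/, preceding coda = /z/.
/e…e/ gap (V3→V4): /vkpl/ — longest licit onset from the right is /pl/, leaving /vk/ as coda.
/e…u/ gap (V4→V5): /dl/ is a licit onset in full, so it all attaches to the next syllable.
Syllabification: plut.glaz.tlevk.ple.dlud.
Syllable 4 is /ple/: onset /pl/, nucleus /e/, coda ∅.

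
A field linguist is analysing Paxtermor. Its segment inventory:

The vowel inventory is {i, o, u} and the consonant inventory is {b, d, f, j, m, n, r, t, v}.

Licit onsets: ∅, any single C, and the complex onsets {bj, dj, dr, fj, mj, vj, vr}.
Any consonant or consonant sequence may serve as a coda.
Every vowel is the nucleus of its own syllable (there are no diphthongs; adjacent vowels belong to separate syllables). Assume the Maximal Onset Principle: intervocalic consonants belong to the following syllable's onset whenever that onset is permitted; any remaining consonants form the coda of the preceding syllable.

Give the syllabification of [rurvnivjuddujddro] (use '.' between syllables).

The vowels are u, i, u, u, o — 5 nuclei, so 5 syllables.
/u…i/ gap (V1→V2): cluster /rvn/ — the longest permitted-onset suffix is /n/; onset = /n/, preceding coda = /rv/.
/i…u/ gap (V2→V3): /vj/ is a licit onset in full, so it all attaches to the next syllable.
/u…u/ gap (V3→V4): /dd/ splits as /d/ + /d/ (/d/ is the longest suffix that is a licit onset).
/u…o/ gap (V4→V5): cluster /jddr/ — the longest permitted-onset suffix is /dr/; onset = /dr/, preceding coda = /jd/.

rurv.ni.vjud.dujd.dro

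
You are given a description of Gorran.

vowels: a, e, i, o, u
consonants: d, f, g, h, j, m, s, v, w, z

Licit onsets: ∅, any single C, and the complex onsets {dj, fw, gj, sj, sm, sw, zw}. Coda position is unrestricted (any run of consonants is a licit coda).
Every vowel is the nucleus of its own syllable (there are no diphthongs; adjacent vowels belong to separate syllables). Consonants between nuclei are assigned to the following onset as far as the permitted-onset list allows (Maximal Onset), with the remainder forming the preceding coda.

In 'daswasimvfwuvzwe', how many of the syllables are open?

Nuclei (vowels): a, a, i, u, e → 5 syllables.
V1 /a/ – V2 /a/: cluster /sw/ — /sw/ is itself a permitted onset, so the whole cluster goes right; preceding coda = ∅.
V2 /a/ – V3 /i/: just /s/ — single C goes to the following onset.
V3 /i/ – V4 /u/: cluster /mvfw/ — the longest permitted-onset suffix is /fw/; onset = /fw/, preceding coda = /mv/.
V4 /u/ – V5 /e/: cluster /vzw/ — the longest permitted-onset suffix is /zw/; onset = /zw/, preceding coda = /v/.
So the parse is da.swa.simv.fwuv.zwe.
Classifying each syllable: /da/ (open), /swa/ (open), /simv/ (closed), /fwuv/ (closed), /zwe/ (open).
Open syllables: 3.

3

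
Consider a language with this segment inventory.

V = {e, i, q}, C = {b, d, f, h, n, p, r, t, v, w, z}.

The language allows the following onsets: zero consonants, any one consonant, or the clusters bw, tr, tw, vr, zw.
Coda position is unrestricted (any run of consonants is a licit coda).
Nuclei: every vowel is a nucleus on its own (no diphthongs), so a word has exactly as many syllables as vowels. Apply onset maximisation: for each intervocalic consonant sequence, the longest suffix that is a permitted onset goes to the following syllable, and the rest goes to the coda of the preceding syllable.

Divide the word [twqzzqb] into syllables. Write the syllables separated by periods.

Vowels present: q, q; each is a nucleus, giving 2 syllables.
V1 /q/ – V2 /q/: /zz/ splits as /z/ + /z/ (/z/ is the longest suffix that is a licit onset).

twqz.zqb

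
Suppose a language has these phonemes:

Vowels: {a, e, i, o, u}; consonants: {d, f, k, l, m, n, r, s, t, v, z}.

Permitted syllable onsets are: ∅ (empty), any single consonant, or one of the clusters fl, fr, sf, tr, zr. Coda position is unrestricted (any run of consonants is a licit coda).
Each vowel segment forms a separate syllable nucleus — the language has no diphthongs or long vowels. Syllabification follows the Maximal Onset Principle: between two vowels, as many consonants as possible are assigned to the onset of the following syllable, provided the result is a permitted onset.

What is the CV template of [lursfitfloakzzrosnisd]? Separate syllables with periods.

The vowels are u, i, o, a, o, i — 6 nuclei, so 6 syllables.
Between /u/ (V1) and /i/ (V2): /rsf/ splits as /r/ + /sf/ (/sf/ is the longest suffix that is a licit onset).
Between /i/ (V2) and /o/ (V3): /tfl/ — longest licit onset from the right is /fl/, leaving /t/ as coda.
Between /o/ (V3) and /a/ (V4): hiatus — the boundary sits between the two vowels.
Between /a/ (V4) and /o/ (V5): cluster /kzzr/ — the longest permitted-onset suffix is /zr/; onset = /zr/, preceding coda = /kz/.
Between /o/ (V5) and /i/ (V6): /sn/ — longest licit onset from the right is /n/, leaving /s/ as coda.
So the parse is lur.sfit.flo.akz.zros.nisd.
Mapping each syllable to C/V: /lur/ → CVC, /sfit/ → CCVC, /flo/ → CCV, /akz/ → VCC, /zros/ → CCVC, /nisd/ → CVCC.

CVC.CCVC.CCV.VCC.CCVC.CVCC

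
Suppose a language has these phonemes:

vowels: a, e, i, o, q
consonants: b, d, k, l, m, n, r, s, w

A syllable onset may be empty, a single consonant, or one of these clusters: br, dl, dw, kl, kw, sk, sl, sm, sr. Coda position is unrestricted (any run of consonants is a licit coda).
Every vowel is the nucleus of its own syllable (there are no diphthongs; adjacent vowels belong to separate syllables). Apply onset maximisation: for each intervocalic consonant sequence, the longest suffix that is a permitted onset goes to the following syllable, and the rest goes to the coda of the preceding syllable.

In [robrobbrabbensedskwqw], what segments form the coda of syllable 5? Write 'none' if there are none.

The vowels are o, o, a, e, e, q — 6 nuclei, so 6 syllables.
Between /o/ (V1) and /o/ (V2): /br/ is a licit onset in full, so it all attaches to the next syllable.
Between /o/ (V2) and /a/ (V3): /bbr/; trying suffixes from longest down, /br/ is the first permitted one, so coda /b/ | onset /br/.
Between /a/ (V3) and /e/ (V4): /bb/; trying suffixes from longest down, /b/ is the first permitted one, so coda /b/ | onset /b/.
Between /e/ (V4) and /e/ (V5): cluster /ns/ — the longest permitted-onset suffix is /s/; onset = /s/, preceding coda = /n/.
Between /e/ (V5) and /q/ (V6): /dskw/; trying suffixes from longest down, /kw/ is the first permitted one, so coda /ds/ | onset /kw/.
Syllabification: ro.brob.brab.ben.seds.kwqw.
Syllable 5 is /seds/: onset /s/, nucleus /e/, coda /ds/.

ds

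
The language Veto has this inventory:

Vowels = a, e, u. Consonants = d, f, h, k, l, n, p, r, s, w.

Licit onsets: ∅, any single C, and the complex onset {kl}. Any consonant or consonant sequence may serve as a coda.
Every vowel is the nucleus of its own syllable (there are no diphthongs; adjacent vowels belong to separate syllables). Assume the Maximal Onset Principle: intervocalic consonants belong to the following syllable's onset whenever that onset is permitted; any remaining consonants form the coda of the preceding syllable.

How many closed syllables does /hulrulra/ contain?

2

Nuclei (vowels): u, u, a → 3 syllables.
V1 /u/ – V2 /u/: /lr/; trying suffixes from longest down, /r/ is the first permitted one, so coda /l/ | onset /r/.
V2 /u/ – V3 /a/: /lr/ — longest licit onset from the right is /r/, leaving /l/ as coda.
So the parse is hul.rul.ra.
Classifying each syllable: /hul/ (closed), /rul/ (closed), /ra/ (open).
Closed syllables: 2.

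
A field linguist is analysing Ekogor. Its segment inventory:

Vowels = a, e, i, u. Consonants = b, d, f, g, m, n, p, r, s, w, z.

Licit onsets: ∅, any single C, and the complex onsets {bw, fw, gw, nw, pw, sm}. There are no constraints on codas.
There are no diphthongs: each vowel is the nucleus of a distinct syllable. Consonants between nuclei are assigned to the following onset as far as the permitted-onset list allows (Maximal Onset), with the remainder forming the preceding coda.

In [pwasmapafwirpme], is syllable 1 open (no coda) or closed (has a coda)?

Vowels present: a, a, a, i, e; each is a nucleus, giving 5 syllables.
Between /a/ (V1) and /a/ (V2): /sm/ is a licit onset in full, so it all attaches to the next syllable.
Between /a/ (V2) and /a/ (V3): /p/ is a single consonant, so it becomes the next onset.
Between /a/ (V3) and /i/ (V4): /fw/ is a licit onset in full, so it all attaches to the next syllable.
Between /i/ (V4) and /e/ (V5): /rpm/ — longest licit onset from the right is /m/, leaving /rp/ as coda.
Syllabification: pwa.sma.pa.fwirp.me.
Syllable 1 is /pwa/; it ends in its nucleus with no coda, so it is open.

open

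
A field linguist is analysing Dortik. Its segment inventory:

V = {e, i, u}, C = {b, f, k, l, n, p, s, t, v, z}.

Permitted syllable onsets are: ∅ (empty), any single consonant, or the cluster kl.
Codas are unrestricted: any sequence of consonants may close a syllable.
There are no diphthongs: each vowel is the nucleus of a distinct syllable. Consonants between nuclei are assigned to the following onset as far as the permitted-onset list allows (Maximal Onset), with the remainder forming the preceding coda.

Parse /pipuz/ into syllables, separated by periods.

pi.puz

Vowels present: i, u; each is a nucleus, giving 2 syllables.
Between /i/ (V1) and /u/ (V2): just /p/ — single C goes to the following onset.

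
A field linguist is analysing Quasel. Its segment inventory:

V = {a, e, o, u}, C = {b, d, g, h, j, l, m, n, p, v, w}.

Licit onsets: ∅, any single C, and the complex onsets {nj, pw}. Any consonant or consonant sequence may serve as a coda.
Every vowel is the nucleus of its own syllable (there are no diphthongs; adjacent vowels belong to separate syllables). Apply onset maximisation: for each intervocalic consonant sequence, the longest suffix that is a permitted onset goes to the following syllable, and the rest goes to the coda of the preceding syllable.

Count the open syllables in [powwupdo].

The vowels are o, u, o — 3 nuclei, so 3 syllables.
V1 /o/ – V2 /u/: /ww/ — longest licit onset from the right is /w/, leaving /w/ as coda.
V2 /u/ – V3 /o/: /pd/; trying suffixes from longest down, /d/ is the first permitted one, so coda /p/ | onset /d/.
So the parse is pow.wup.do.
Classifying each syllable: /pow/ (closed), /wup/ (closed), /do/ (open).
Open syllables: 1.

1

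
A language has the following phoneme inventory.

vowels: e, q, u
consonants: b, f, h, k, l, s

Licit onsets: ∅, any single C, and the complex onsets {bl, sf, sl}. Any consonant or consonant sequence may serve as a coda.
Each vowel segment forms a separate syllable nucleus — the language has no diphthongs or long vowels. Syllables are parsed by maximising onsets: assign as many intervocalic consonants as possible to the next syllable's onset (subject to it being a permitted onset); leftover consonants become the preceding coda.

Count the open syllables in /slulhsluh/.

The vowels are u, u — 2 nuclei, so 2 syllables.
/u…u/ gap (V1→V2): /lhsl/; trying suffixes from longest down, /sl/ is the first permitted one, so coda /lh/ | onset /sl/.
Syllabification: slulh.sluh.
Classifying each syllable: /slulh/ (closed), /sluh/ (closed).
Open syllables: 0.

0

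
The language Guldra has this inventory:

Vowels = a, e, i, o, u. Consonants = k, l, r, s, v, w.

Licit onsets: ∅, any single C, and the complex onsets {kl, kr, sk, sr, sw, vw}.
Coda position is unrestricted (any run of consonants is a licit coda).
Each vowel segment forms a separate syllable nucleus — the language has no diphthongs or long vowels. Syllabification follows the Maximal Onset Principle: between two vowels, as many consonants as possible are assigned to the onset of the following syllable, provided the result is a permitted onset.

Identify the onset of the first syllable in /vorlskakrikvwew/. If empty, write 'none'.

v

Nuclei (vowels): o, a, i, e → 4 syllables.
σ1/σ2 boundary: cluster /rlsk/ — the longest permitted-onset suffix is /sk/; onset = /sk/, preceding coda = /rl/.
σ2/σ3 boundary: cluster /kr/ — /kr/ is itself a permitted onset, so the whole cluster goes right; preceding coda = ∅.
σ3/σ4 boundary: /kvw/ — longest licit onset from the right is /vw/, leaving /k/ as coda.
Syllabification: vorl.ska.krik.vwew.
Syllable 1 is /vorl/: onset /v/, nucleus /o/, coda /rl/.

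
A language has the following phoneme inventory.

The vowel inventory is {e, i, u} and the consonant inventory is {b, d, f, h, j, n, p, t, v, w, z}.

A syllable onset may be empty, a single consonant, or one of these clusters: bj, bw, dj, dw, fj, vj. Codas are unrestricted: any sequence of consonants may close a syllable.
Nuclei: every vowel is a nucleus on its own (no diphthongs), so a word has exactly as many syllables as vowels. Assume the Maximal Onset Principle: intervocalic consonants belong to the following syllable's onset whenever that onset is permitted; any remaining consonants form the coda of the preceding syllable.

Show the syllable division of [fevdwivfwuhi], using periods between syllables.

fev.dwivf.wu.hi

Nuclei (vowels): e, i, u, i → 4 syllables.
/e…i/ gap (V1→V2): /vdw/ — longest licit onset from the right is /dw/, leaving /v/ as coda.
/i…u/ gap (V2→V3): /vfw/; trying suffixes from longest down, /w/ is the first permitted one, so coda /vf/ | onset /w/.
/u…i/ gap (V3→V4): just /h/ — single C goes to the following onset.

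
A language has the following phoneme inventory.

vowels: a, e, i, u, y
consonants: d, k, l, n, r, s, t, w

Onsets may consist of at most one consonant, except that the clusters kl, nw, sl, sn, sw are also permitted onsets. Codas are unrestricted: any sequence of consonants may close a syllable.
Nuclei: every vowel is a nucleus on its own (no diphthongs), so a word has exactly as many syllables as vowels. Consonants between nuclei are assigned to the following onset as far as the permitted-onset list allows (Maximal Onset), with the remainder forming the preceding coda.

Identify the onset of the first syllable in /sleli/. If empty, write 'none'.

Nuclei (vowels): e, i → 2 syllables.
/e…i/ gap (V1→V2): /l/ → onset of the next syllable (single consonants are always licit onsets).
Syllabification: sle.li.
Syllable 1 is /sle/: onset /sl/, nucleus /e/, coda ∅.

sl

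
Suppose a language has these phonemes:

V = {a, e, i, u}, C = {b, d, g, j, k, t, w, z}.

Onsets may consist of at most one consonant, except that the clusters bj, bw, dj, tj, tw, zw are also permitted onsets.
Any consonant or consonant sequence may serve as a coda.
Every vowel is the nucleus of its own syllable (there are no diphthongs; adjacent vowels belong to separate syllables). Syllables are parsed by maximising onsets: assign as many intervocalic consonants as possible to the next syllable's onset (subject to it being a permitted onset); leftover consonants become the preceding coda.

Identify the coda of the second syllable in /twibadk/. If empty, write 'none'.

dk

Vowels present: i, a; each is a nucleus, giving 2 syllables.
/i…a/ gap (V1→V2): /b/ → onset of the next syllable (single consonants are always licit onsets).
So the parse is twi.badk.
Syllable 2 is /badk/: onset /b/, nucleus /a/, coda /dk/.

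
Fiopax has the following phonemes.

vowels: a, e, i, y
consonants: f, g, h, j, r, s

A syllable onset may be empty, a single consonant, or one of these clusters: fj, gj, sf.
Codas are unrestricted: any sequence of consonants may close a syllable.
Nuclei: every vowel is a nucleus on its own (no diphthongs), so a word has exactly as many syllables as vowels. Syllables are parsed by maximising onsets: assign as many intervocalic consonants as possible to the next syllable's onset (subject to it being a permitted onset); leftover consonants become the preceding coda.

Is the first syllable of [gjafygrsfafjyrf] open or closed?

open

Vowels present: a, y, a, y; each is a nucleus, giving 4 syllables.
Between /a/ (V1) and /y/ (V2): /f/ → onset of the next syllable (single consonants are always licit onsets).
Between /y/ (V2) and /a/ (V3): /grsf/ splits as /gr/ + /sf/ (/sf/ is the longest suffix that is a licit onset).
Between /a/ (V3) and /y/ (V4): /fj/ is a licit onset in full, so it all attaches to the next syllable.
Syllabification: gja.fygr.sfa.fjyrf.
Syllable 1 is /gja/; it ends in its nucleus with no coda, so it is open.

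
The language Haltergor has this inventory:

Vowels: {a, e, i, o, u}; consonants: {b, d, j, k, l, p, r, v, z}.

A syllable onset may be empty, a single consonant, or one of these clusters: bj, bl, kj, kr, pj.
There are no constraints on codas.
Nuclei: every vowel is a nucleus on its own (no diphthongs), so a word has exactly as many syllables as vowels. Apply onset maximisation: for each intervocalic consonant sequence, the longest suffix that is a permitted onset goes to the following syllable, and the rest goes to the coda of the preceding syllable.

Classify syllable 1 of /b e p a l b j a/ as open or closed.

open

Nuclei (vowels): e, a, a → 3 syllables.
V1 /e/ – V2 /a/: /p/ is a single consonant, so it becomes the next onset.
V2 /a/ – V3 /a/: /lbj/ — longest licit onset from the right is /bj/, leaving /l/ as coda.
Result: be.pal.bja.
Syllable 1 is /be/; it ends in its nucleus with no coda, so it is open.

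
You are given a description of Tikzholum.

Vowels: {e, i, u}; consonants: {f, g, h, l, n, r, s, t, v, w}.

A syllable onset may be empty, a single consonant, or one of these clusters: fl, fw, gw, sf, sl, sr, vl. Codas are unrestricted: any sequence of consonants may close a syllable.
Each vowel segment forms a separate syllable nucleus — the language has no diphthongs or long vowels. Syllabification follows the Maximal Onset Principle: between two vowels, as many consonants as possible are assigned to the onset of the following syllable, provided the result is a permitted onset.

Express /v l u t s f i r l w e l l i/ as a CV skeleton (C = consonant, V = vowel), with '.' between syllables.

CCVC.CCVCC.CVC.CV

Vowels present: u, i, e, i; each is a nucleus, giving 4 syllables.
Between /u/ (V1) and /i/ (V2): /tsf/; trying suffixes from longest down, /sf/ is the first permitted one, so coda /t/ | onset /sf/.
Between /i/ (V2) and /e/ (V3): /rlw/ — longest licit onset from the right is /w/, leaving /rl/ as coda.
Between /e/ (V3) and /i/ (V4): /ll/; trying suffixes from longest down, /l/ is the first permitted one, so coda /l/ | onset /l/.
Putting it together: vlut.sfirl.wel.li.
Mapping each syllable to C/V: /vlut/ → CCVC, /sfirl/ → CCVCC, /wel/ → CVC, /li/ → CV.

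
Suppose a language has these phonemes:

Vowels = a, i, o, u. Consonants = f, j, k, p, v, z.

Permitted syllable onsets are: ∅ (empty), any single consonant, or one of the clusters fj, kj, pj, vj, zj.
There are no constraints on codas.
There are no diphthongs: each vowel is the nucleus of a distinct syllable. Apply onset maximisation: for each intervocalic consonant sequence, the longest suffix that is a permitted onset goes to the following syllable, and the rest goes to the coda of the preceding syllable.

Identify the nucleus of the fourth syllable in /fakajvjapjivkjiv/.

i

The vowels are a, a, a, i, i — 5 nuclei, so 5 syllables.
The fourth nucleus (vowel 4 from the left) is /i/.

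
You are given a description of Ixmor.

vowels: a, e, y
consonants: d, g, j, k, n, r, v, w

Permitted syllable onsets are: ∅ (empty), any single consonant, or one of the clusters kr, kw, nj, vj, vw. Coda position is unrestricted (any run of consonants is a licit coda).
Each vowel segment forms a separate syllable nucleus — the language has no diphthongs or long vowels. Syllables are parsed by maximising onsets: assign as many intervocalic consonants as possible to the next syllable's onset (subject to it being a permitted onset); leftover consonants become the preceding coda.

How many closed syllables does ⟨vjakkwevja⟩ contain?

1

The vowels are a, e, a — 3 nuclei, so 3 syllables.
/a…e/ gap (V1→V2): /kkw/; trying suffixes from longest down, /kw/ is the first permitted one, so coda /k/ | onset /kw/.
/e…a/ gap (V2→V3): /vj/ — entire cluster is a permitted onset → onset /vj/, coda ∅.
Putting it together: vjak.kwe.vja.
Classifying each syllable: /vjak/ (closed), /kwe/ (open), /vja/ (open).
Closed syllables: 1.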